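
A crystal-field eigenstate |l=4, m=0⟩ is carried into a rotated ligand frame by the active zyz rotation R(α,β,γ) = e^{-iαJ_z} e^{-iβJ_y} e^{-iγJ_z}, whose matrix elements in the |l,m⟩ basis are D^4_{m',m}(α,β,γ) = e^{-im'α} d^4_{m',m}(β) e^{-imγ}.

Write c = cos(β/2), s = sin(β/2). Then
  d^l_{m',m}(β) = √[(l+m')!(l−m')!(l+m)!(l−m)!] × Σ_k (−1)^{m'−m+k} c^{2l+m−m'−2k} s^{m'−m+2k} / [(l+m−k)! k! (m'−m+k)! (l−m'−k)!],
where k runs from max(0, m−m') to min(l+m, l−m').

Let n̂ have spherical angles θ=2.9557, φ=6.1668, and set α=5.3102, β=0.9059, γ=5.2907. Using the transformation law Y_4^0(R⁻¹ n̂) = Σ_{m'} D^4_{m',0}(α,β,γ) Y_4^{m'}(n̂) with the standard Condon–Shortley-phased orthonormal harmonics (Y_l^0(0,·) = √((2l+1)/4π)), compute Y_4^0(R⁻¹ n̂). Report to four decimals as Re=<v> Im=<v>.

Need the full column D^4_{m',0} for m'=−4..4 at α=5.3102, β=0.9059, γ=5.2907.
cos(β/2)=0.899160, sin(β/2)=0.437620
d^4_{-4,0}: single k=4 term ⇒ +0.200579;  D = -0.146714+0.136774i
d^4_{-3,0}: k∈[3..4] ⇒ +0.582828 -0.138058 = +0.444770;  D = -0.433793-0.098206i
d^4_{-2,0}: k∈[2..4] ⇒ +0.960146 -0.606494 +0.053874 = +0.407526;  D = -0.149332-0.379180i
d^4_{-1,0}: k∈[1..4] ⇒ +0.929975 -1.321730 +0.313085 -0.012360 = -0.091030;  D = -0.051235+0.075243i
d^4_{0,0}: k∈[0..4] ⇒ +0.427264 -1.619333 +0.863056 -0.090861 +0.001345 = -0.418529;  D = -0.418529+0.000000i
d^4_{1,0}: k∈[0..3] ⇒ -0.929975 +1.321730 -0.313085 +0.012360 = +0.091030;  D = +0.051235+0.075243i
d^4_{2,0}: k∈[0..2] ⇒ +0.960146 -0.606494 +0.053874 = +0.407526;  D = -0.149332+0.379180i
d^4_{3,0}: k∈[0..1] ⇒ -0.582828 +0.138058 = -0.444770;  D = +0.433793-0.098206i
d^4_{4,0}: single k=0 term ⇒ +0.200579;  D = -0.146714-0.136774i
Y_4^{m'}(θ=2.9557,φ=6.1668) and Σ D·Y over m':
  (-0.1467+0.1368i)·(+0.0005+0.0002i)  (-0.4338-0.0982i)·(-0.0073-0.0027i)  (-0.1493-0.3792i)·(+0.0641+0.0152i)  (-0.0512+0.0752i)·(-0.3210-0.0375i)  (-0.4185+0.0000i)·(+0.7061+0.0000i)  (+0.0512+0.0752i)·(+0.3210-0.0375i)  (-0.1493+0.3792i)·(+0.0641-0.0152i)  (+0.4338-0.0982i)·(+0.0073-0.0027i)  (-0.1467-0.1368i)·(+0.0005-0.0002i)
Y_4^0(R⁻¹ n̂) = -0.258972-0.000000i

Re=-0.2590 Im=0.0000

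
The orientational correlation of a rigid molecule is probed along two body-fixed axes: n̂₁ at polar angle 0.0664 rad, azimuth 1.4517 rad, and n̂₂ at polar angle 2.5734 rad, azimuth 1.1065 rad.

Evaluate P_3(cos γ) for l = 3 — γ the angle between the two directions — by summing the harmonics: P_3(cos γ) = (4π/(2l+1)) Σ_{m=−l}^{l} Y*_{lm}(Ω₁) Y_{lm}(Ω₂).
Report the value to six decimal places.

Summing Y*_{l m}(θ₁,φ₁)·Y_{l m}(θ₂,φ₂) over m ∈ [−3, 3]; prefactor 4π/(2·3+1) = 1.795196:
  [-3]  conj(Y_{3,-3})(Ω₁) = (-0.000043, -0.000114) ; Y_{3,-3}(Ω₂) = (-0.063984, 0.011505) ; Δ = (0.000004, 0.000007)
  [-2]  conj(Y_{3,-2})(Ω₁) = (-0.004363, 0.001059) ; Y_{3,-2}(Ω₂) = (0.149399, 0.199738) ; Δ = (-0.000863, -0.000713)
  [-1]  conj(Y_{3,-1})(Ω₁) = (0.010135, 0.084697) ; Y_{3,-1}(Ω₂) = (0.198750, -0.396856) ; Δ = (0.035627, 0.012811)
  [+0]  conj(Y_{3,0})(Ω₁) = (0.736512, -0.000000) ; Y_{3,0}(Ω₂) = (-0.173687, 0.000000) ; Δ = (-0.127922, 0.000000)
  [+1]  conj(Y_{3,1})(Ω₁) = (-0.010135, 0.084697) ; Y_{3,1}(Ω₂) = (-0.198750, -0.396856) ; Δ = (0.035627, -0.012811)
  [+2]  conj(Y_{3,2})(Ω₁) = (-0.004363, -0.001059) ; Y_{3,2}(Ω₂) = (0.149399, -0.199738) ; Δ = (-0.000863, 0.000713)
  [+3]  conj(Y_{3,3})(Ω₁) = (0.000043, -0.000114) ; Y_{3,3}(Ω₂) = (0.063984, 0.011505) ; Δ = (0.000004, -0.000007)
Total Σ_m = (-0.058387, 0.000000). Multiply by 1.795196: (-0.104816, 0.000000). P_3(cos γ) = -0.104816

-0.104816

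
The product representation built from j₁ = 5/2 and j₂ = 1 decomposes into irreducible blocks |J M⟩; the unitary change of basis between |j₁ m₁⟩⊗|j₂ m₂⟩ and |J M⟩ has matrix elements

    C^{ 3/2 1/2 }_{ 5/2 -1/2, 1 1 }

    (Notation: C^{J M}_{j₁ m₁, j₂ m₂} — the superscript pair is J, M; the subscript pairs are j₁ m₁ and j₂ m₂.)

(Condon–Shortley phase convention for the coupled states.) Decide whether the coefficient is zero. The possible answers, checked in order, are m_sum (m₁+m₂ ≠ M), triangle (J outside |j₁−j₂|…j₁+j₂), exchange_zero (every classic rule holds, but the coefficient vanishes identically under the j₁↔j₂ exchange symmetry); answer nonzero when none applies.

m-sum: m₁+m₂ = -1/2+1 = 1/2, M = 1/2  ✓
triangle: |j₁−j₂| = 3/2 ≤ J = 3/2 ≤ j₁+j₂ = 7/2  ✓
exchange: j₁≠j₂ or m₁≠m₂ — the exchange symmetry imposes no constraint here
value check: CG = +√(1/5) = +0.447214 ≠ 0

nonzero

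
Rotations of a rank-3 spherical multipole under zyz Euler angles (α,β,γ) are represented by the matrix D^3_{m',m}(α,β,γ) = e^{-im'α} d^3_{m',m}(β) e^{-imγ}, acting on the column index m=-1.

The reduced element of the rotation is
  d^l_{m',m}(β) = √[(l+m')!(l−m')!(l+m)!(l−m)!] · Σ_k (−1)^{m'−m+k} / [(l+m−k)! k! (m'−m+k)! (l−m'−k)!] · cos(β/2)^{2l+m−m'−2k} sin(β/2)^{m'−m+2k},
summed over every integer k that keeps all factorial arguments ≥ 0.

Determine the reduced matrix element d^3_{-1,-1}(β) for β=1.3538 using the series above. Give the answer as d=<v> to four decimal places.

d=-0.3734

d^3_{-1,-1}(β=1.3538) via the finite sum:
With c≡cos(β/2)=0.779518 and s≡sin(β/2)=0.626380, N=[2·24·2·24]^{1/2}=48.000000
Admissible k: 0..2 (factorial args all ≥0)
  k=0: (−1)^0·48.0000/(48)·0.7795^6·0.6264^0 = +0.224366
  k=1: (−1)^1·48.0000/(6)·0.7795^4·0.6264^2 = -1.158965
  k=2: (−1)^2·48.0000/(8)·0.7795^2·0.6264^4 = +0.561247
d^3_{-1,-1}(1.3538) = +0.224366 -1.158965 +0.561247 = -0.373351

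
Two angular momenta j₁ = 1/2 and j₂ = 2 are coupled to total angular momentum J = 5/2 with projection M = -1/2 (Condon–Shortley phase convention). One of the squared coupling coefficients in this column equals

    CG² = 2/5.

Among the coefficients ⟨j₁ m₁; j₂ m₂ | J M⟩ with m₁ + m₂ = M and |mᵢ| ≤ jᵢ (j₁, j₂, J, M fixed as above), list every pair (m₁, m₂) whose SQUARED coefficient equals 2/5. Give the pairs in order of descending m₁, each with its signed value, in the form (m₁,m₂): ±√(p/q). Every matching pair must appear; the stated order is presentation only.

(1/2,-1): +√(2/5)

Admissible pairs with m₁+m₂ = M = -1/2: (-1/2,0), (1/2,-1)
  (m₁,m₂)=(1/2,-1): CG² = 2/5, CG = +√(2/5)   ← matches the target
  (m₁,m₂)=(-1/2,0): CG² = 3/5, CG = +√(3/5)
Pairs with CG² = 2/5: (1/2,-1): +√(2/5)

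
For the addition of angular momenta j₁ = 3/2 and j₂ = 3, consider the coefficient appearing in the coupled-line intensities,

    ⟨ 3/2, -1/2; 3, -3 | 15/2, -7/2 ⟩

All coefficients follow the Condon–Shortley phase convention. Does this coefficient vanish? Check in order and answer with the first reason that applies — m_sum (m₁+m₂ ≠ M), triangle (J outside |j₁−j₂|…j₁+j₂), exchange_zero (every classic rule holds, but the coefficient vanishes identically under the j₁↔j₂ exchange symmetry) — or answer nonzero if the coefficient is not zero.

triangle

m-sum: m₁+m₂ = -1/2+(-3) = -7/2, M = -7/2  ✓
triangle: need |j₁−j₂| ≤ J ≤ j₁+j₂, i.e. J ∈ [3/2, 9/2]; J = 15/2 is outside ✗ ⇒ coefficient is 0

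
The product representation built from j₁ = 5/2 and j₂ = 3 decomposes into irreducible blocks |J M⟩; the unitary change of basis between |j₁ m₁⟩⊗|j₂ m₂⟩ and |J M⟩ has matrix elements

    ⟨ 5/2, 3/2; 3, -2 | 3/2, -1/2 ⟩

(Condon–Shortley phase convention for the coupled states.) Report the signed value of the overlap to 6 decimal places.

−√(1/21) = -0.218218

√[4·4!1!2!/8! · 4!1!1!5!1!2!] = √(192/7)
  +(−1)^0/∏(0,4,1,1,0,1)! = 1/24  (running 1/24)
  +(−1)^1/∏(1,3,0,0,1,2)! = -1/12  (running -1/24)
⟨..|..⟩ = √(192/7)·(-1/24) = -0.218218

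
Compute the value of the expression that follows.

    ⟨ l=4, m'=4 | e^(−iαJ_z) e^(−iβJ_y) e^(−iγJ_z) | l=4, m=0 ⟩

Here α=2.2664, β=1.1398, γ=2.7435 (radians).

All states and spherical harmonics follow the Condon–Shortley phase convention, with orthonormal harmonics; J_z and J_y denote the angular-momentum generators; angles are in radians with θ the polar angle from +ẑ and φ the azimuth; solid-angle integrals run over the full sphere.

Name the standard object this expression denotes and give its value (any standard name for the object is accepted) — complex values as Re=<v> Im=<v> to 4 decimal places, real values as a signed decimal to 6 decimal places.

Wigner D-matrix element, Re=-0.3336 Im=-0.1252

This is a Wigner D-matrix element — the rotation-matrix element ⟨l m'| R(α,β,γ) |l m⟩ in the angular-momentum basis.
First d^4_{4,0}(β=1.1398), then the phase factors e^{-i(4)α} and e^{-i(0)γ}:
c=cos(1.139800/2)=0.841955, s=sin(1.139800/2)=0.539548; N=√[40320·1·24·24]=4819.161753
k∈{0} keeps every argument non-negative
  k=0: (−1)^4·4819.1618/(576)·0.8420^4·0.5395^4 = +0.356307
d^4_{4,0}(1.1398) = +0.356307
Attach z-rotation phases: D = e^{-i(4)(2.2664)}·(+0.356307)·e^{-i(0)(2.7435)} = -0.333570-0.125244i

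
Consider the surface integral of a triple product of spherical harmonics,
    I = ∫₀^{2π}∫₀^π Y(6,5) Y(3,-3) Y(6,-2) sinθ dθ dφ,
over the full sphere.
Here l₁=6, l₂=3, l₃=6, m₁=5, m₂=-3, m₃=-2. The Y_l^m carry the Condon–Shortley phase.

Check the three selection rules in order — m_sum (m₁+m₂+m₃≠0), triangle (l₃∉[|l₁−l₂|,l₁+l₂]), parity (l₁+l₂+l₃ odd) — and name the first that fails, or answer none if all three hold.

Σmᵢ = 0  ✓
l₃∈[|l₁−l₂|,l₁+l₂]=[3,9], have l₃=6  ✓
Σlᵢ = 15 ⇒ odd  ✗

parity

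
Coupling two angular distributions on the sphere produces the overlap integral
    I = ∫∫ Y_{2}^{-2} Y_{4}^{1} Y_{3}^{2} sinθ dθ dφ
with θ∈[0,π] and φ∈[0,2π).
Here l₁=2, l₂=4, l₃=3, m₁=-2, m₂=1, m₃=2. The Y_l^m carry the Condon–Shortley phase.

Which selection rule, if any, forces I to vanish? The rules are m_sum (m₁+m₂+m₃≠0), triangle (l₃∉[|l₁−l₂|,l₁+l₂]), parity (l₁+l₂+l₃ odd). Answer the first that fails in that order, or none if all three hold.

m_sum

azimuthal sum: -2 + 1 + 2 = 1  ✗
2 ≤ 3 ≤ 6 (triangle on l)
L = 2 + 4 + 3 = 9 (odd)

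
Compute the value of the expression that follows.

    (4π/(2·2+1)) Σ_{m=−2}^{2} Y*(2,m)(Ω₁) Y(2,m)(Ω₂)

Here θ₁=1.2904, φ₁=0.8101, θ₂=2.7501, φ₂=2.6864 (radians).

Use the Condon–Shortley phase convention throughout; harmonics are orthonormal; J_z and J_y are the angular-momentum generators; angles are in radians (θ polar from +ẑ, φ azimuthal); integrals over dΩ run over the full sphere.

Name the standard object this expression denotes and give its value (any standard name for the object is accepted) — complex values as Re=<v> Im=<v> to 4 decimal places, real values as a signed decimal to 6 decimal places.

Legendre polynomial (addition theorem), -0.298975

This sum is the spherical-harmonic addition theorem: it equals the Legendre polynomial P_l(cos γ) of the angle γ between the two directions.
Expand P_2 via completeness: Σ_{m} conj(Y_{2,m}) at Ω₁ times Y_{2,m} at Ω₂ —
  m=-2: Y*=-0.01761 + 0.35626j  Y=0.03450 + 0.04441j  product -0.01643 + 0.01151j
  m=-1: Y*=0.14164 + 0.14881j  Y=0.24473 + 0.11979j  product 0.01684 + 0.05339j
  m=+0: Y*=-0.24293 + 0.00000j  Y=0.49303 + 0.00000j  product -0.11977 + 0.00000j
  m=+1: Y*=-0.14164 + 0.14881j  Y=-0.24473 + 0.11979j  product 0.01684 - 0.05339j
  m=+2: Y*=-0.01761 - 0.35626j  Y=0.03450 - 0.04441j  product -0.01643 - 0.01151j
Σ over m = -0.11896 - 0.00000j; ×(4π/5) → -0.29898 - 0.00000j. Real part: -0.298975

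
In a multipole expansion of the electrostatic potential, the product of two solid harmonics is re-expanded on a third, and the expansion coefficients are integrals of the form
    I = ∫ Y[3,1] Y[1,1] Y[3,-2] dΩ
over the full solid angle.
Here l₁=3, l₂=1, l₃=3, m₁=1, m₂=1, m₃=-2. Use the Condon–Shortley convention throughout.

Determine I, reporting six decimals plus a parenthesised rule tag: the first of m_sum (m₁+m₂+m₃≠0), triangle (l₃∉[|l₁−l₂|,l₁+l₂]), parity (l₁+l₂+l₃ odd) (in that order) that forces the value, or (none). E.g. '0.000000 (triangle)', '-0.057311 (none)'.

Σlᵢ=7 odd — θ-integrand is odd under cosθ→−cosθ; I=0

0.000000 (parity)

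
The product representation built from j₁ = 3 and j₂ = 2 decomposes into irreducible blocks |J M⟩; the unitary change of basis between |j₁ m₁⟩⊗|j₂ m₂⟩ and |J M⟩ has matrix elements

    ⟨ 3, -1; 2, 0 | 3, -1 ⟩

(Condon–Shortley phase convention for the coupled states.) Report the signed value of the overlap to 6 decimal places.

triangle: 2!·4!·2!/9! = 96/362880
(j±m)!: 2!·4!·2!·2!·2!·4! = 9216
prefactor² = (2J+1)·Δ·N² = 256/15
  k=0: +1/(0!·2!·4!·2!·0!·0!) = 1/96
  k=1: −1/(1!·1!·3!·1!·1!·1!) = -1/6
  k=2: +1/(2!·0!·2!·0!·2!·2!) = 1/16
Σ = -3/32  ⇒  CG² = 256/15·(-3/32)² = 3/20
CG = −√(3/20) = -0.387298

-0.387298  (= −√(3/20))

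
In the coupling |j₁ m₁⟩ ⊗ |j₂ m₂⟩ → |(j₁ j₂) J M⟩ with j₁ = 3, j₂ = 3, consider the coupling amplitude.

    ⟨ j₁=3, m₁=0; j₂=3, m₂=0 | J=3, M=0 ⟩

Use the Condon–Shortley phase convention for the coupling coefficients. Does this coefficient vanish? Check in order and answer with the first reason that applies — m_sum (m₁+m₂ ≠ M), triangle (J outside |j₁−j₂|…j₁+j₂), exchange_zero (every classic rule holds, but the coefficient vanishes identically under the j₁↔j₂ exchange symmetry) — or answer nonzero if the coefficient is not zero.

exchange_zero

m-sum: m₁+m₂ = 0+0 = 0, M = 0  ✓
triangle: |j₁−j₂| = 0 ≤ J = 3 ≤ j₁+j₂ = 6  ✓
exchange: j₁=j₂ and m₁=m₂, and (−1)^(j₁+j₂−J) = (−1)^3 = −1 forces ⟨j₁m₁;j₂m₂|JM⟩ = −⟨j₂m₂;j₁m₁|JM⟩ = −⟨j₁m₁;j₂m₂|JM⟩ ⇒ the coefficient vanishes identically
Racah sum check: Σ_k collapses to 0 ⇒ CG = 0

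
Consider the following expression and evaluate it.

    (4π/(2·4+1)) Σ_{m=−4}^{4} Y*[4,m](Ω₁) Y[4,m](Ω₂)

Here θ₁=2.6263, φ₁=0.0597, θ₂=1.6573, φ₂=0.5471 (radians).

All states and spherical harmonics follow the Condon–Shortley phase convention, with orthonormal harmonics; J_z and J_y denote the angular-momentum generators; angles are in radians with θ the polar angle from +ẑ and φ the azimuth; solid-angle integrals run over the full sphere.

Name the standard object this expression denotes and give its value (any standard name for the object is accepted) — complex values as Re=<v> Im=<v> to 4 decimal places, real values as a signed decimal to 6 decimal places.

This sum is the spherical-harmonic addition theorem: it equals the Legendre polynomial P_l(cos γ) of the angle γ between the two directions.
Summing Y*_{l m}(θ₁,φ₁)·Y_{l m}(θ₂,φ₂) over m ∈ [−4, 4]; prefactor 4π/(2·4+1) = 1.396263:
  [-4]  conj(Y_{4,-4})(Ω₁) = (0.025356, 0.006173) ; Y_{4,-4}(Ω₂) = (-0.252452, -0.355417) ; Δ = (-0.004207, -0.010570)
  [-3]  conj(Y_{4,-3})(Ω₁) = (-0.128252, -0.023219) ; Y_{4,-3}(Ω₂) = (0.007533, 0.106665) ; Δ = (0.001511, -0.013855)
  [-2]  conj(Y_{4,-2})(Ω₁) = (0.346837, 0.041610) ; Y_{4,-2}(Ω₂) = (-0.144361, 0.279611) ; Δ = (-0.061704, 0.090973)
  [-1]  conj(Y_{4,-1})(Ω₁) = (-0.465769, -0.027839) ; Y_{4,-1}(Ω₂) = (0.102512, -0.062442) ; Δ = (-0.049485, 0.026230)
  [+0]  conj(Y_{4,0})(Ω₁) = (0.037063, -0.000000) ; Y_{4,0}(Ω₂) = (0.293875, 0.000000) ; Δ = (0.010892, 0.000000)
  [+1]  conj(Y_{4,1})(Ω₁) = (0.465769, -0.027839) ; Y_{4,1}(Ω₂) = (-0.102512, -0.062442) ; Δ = (-0.049485, -0.026230)
  [+2]  conj(Y_{4,2})(Ω₁) = (0.346837, -0.041610) ; Y_{4,2}(Ω₂) = (-0.144361, -0.279611) ; Δ = (-0.061704, -0.090973)
  [+3]  conj(Y_{4,3})(Ω₁) = (0.128252, -0.023219) ; Y_{4,3}(Ω₂) = (-0.007533, 0.106665) ; Δ = (0.001511, 0.013855)
  [+4]  conj(Y_{4,4})(Ω₁) = (0.025356, -0.006173) ; Y_{4,4}(Ω₂) = (-0.252452, 0.355417) ; Δ = (-0.004207, 0.010570)
Σ over m = (-0.216881, 0.000000); ×(4π/9) → (-0.302823, 0.000000). Real part: -0.302823

Legendre polynomial (addition theorem), -0.302823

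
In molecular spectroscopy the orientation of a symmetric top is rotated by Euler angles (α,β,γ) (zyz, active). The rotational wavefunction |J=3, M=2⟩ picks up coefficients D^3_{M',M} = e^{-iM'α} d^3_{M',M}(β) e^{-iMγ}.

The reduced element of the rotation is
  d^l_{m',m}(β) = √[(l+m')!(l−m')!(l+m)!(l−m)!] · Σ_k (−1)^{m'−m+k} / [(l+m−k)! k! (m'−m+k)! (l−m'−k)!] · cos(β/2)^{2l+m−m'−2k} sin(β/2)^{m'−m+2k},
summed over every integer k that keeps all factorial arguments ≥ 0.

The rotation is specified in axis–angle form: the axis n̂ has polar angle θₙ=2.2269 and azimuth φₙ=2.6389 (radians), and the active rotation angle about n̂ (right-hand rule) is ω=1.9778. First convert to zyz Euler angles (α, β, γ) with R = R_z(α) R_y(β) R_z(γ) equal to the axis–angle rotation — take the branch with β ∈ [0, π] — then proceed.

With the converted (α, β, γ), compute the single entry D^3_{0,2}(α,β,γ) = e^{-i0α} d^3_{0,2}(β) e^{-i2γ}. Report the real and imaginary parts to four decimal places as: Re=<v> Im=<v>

Axis–angle → zyz. n̂ = (sinθₙcosφₙ, sinθₙsinφₙ, cosθₙ) = (-0.694349, +0.381756, -0.610034), ω = 1.9778.
R = I cosω + sinω [n̂]ₓ + (1−cosω) n̂n̂ᵀ gives
  R = [+0.277113, +0.190198, +0.941824; -0.930204, -0.192430, +0.312555; +0.240683, -0.962702, +0.123598]
β = atan2(√(R₁₃²+R₂₃²), R₃₃) = 1.446882; α = atan2(R₂₃, R₁₃) mod 2π = 0.320425; γ = atan2(R₃₂, −R₃₁) mod 2π = 4.467403
Split into d^3_{0,2}(β=1.4469) × two z-phases.
Half-angle: c=0.749532, s=0.661968. N=√(6·6·120·1)=65.726707
Admissible k: 2..3 (factorial args all ≥0)
  k=2: (−1)^0·65.7267/(12)·0.7495^4·0.6620^2 = +0.757523
  k=3: (−1)^1·65.7267/(12)·0.7495^2·0.6620^4 = -0.590865
d^3_{0,2}(1.4469) = +0.757523 -0.590865 = +0.166658
Attach z-rotation phases: D = e^{-i(0)(0.3204)}·(+0.166658)·e^{-i(2)(4.4674)} = -0.147050-0.078429i

Re=-0.1471 Im=-0.0784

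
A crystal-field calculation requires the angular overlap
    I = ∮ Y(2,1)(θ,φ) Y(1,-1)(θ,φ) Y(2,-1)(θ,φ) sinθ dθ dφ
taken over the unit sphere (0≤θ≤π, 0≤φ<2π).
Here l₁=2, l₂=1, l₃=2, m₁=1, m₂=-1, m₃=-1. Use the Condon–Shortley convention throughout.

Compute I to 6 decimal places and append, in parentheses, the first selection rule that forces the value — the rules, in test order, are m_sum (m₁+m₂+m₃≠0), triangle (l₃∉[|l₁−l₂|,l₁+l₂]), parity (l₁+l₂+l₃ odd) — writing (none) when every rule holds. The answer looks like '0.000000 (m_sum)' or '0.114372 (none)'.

Σmᵢ = -1 ≠ 0, so the φ-integral vanishes; I = 0

0.000000 (m_sum)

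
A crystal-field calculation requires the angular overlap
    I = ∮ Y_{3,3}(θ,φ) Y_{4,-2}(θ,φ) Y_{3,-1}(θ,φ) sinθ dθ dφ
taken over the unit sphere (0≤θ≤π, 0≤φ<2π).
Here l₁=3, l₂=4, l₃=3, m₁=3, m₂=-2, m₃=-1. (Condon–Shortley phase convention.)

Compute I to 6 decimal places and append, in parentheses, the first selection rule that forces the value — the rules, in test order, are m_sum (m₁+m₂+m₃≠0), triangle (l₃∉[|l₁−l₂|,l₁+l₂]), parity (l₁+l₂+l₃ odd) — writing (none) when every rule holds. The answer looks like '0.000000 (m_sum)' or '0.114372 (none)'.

Rules hold: Σm=0, L=10 even, 1≤3≤7.
N = 7·9·7 = 441
Δ = 4!·2!·4!/11! = 1/34650
Racah Σ t=1..3: t=1:−1/72 t=2:+1/16 t=3:−1/72 = 5/144
⇒ 3j(3 4 3; 0 0 0)² = 2/77, sgn -1
Racah Σ t=0..0: t=0:+1/192 = 1/192
⇒ 3j(3 4 3; 3 -2 -1)² = 3/77, sgn +1
4πI² = N·(3j₀)²·(3jₘ)² = 54/121
I = -1·√(0.446281/4π) = -0.18845135
No selection rule forces the value: the integral is nonzero (none).

-0.188451 (none)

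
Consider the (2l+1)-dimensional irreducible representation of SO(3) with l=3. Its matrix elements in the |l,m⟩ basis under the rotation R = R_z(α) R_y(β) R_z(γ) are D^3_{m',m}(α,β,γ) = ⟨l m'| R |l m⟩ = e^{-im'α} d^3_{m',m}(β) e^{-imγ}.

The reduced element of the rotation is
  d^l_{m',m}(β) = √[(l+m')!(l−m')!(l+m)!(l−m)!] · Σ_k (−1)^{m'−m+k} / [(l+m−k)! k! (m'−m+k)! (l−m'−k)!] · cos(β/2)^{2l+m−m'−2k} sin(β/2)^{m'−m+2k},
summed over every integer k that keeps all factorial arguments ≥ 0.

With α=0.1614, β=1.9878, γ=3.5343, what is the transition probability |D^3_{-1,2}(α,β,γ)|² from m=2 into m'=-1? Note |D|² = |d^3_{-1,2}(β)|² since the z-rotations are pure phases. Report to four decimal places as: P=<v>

P=0.0119

First d^3_{-1,2}(β=1.9878), then the phase factors e^{-i(-1)α} and e^{-i(2)γ}:
c=cos(1.987800/2)=0.545425, s=sin(1.987800/2)=0.838160; N=√[2·24·120·1]=75.894664
The bounds max(0,m−m')=3 and min(l+m,l−m')=4 give 2 terms
  k=3: (−1)^0·75.8947/(12)·0.5454^3·0.8382^3 = +0.604249
  k=4: (−1)^1·75.8947/(24)·0.5454^1·0.8382^5 = -0.713458
d^3_{-1,2}(1.9878) = +0.604249 -0.713458 = -0.109210
|D^3_{-1,2}|² = |d^3_{-1,2}(β)|² = (-0.109210)² = 0.011927 (the z-rotation phases have unit modulus)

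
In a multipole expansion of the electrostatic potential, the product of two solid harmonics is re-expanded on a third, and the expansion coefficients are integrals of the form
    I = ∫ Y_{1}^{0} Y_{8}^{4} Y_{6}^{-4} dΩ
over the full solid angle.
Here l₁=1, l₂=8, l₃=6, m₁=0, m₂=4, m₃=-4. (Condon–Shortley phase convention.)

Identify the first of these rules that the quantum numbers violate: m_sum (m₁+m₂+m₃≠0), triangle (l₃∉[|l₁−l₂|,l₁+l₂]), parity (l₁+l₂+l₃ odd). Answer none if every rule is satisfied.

triangle

Σmᵢ = 0  ✓
l₃∈[|l₁−l₂|,l₁+l₂]=[7,9] required, l₃=6 fails  ✗
Σlᵢ = 15 ⇒ odd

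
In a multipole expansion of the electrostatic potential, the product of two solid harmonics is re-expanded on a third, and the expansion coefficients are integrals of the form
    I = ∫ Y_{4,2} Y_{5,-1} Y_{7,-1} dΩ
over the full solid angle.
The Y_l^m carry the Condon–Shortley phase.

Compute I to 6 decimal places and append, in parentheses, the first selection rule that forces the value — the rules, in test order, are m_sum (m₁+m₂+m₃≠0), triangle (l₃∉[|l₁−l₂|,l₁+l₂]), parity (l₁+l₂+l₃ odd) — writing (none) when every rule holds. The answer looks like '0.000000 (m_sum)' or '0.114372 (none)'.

Checks pass: Σm=0; 16 even; l₃=7∈[1,9].
(2·4+1)(2·5+1)(2·7+1) = 1485
Δ: 2! 6! 8! / 17! → 1/6126120
sum: t=0:+1/69120 t=1:−1/20736 t=2:+1/69120 = -1/51840
3j²(4 5 7; 0 0 0) = Δ·Π!·Σ² = 280/21879  (sign +1)
sum: t=0:+1/55296 t=1:−1/86400 t=2:+1/2073600 = 29/4147200
3j²(4 5 7; 2 -1 -1) = Δ·Π!·Σ² = 841/145860  (sign +1)
combine: 4πI² = 1485·280/21879·841/145860 = 58870/537251
take √, sign +1: I = 0.09337991
No selection rule forces the value: the integral is nonzero (none).

0.093380 (none)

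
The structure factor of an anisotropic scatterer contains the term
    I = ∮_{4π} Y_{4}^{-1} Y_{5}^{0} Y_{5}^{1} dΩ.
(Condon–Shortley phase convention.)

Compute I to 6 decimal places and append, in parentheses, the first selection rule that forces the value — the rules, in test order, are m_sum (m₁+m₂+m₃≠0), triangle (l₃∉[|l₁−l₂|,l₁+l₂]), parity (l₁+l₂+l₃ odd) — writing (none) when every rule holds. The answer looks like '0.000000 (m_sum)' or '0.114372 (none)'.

-0.053153 (none)

Rules hold: Σm=0, L=14 even, 1≤5≤9.
N = 9·11·11 = 1089
Δ = 4!·4!·6!/15! = 1/3153150
Racah Σ t=0..4: t=0:+1/69120 t=1:−1/1728 t=2:+1/576 t=3:−1/1728 t=4:+1/69120 = 7/11520
⇒ 3j(4 5 5; 0 0 0)² = 2/143, sgn -1
Racah Σ t=1..4: t=1:−1/6912 t=2:+1/864 t=3:−1/1152 t=4:+1/17280 = 7/34560
⇒ 3j(4 5 5; -1 0 1)² = 1/429, sgn +1
4πI² = N·(3j₀)²·(3jₘ)² = 6/169
I = -1·√(0.035503/4π) = -0.05315295
No selection rule forces the value: the integral is nonzero (none).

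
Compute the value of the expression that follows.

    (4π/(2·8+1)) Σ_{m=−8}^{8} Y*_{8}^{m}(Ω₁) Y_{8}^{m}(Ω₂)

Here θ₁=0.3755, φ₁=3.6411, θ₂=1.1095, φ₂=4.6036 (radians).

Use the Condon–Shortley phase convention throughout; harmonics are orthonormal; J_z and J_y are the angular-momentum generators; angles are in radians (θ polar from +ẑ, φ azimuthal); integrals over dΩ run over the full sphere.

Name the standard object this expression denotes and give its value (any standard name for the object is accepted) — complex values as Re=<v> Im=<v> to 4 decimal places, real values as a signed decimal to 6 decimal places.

This sum is the spherical-harmonic addition theorem: it equals the Legendre polynomial P_l(cos γ) of the angle γ between the two directions.
Summing Y*_{l m}(θ₁,φ₁)·Y_{l m}(θ₂,φ₂) over m ∈ [−8, 8]; prefactor 4π/(2·8+1) = 0.739198:
  m=-8: Y*=-0.00011 - 0.00013j  Y=0.13737 + 0.16293j  product 0.00001 - 0.00004j
  m=-7: Y*=0.00160 + 0.00059j  Y=0.29237 - 0.30668j  product 0.00065 - 0.00032j
  m=-6: Y*=-0.01086 + 0.00158j  Y=-0.30403 - 0.23244j  product 0.00367 + 0.00204j
  m=-5: Y*=0.04006 - 0.03008j  Y=0.00304 - 0.00502j  product -0.00003 - 0.00029j
  m=-4: Y*=-0.06894 + 0.15142j  Y=-0.31556 - 0.14670j  product 0.04397 - 0.03767j
  m=-3: Y*=-0.02811 - 0.38824j  Y=-0.05552 + 0.16404j  product 0.06525 + 0.01695j
  m=-2: Y*=0.30880 + 0.47988j  Y=-0.26189 - 0.05790j  product -0.05309 - 0.14356j
  m=-1: Y*=-0.27573 - 0.15046j  Y=-0.02518 + 0.23053j  product 0.04163 - 0.05978j
  m=+0: Y*=-0.37486 + 0.00000j  Y=-0.23730 + 0.00000j  product 0.08895 + 0.00000j
  m=+1: Y*=0.27573 - 0.15046j  Y=0.02518 + 0.23053j  product 0.04163 + 0.05978j
  m=+2: Y*=0.30880 - 0.47988j  Y=-0.26189 + 0.05790j  product -0.05309 + 0.14356j
  m=+3: Y*=0.02811 - 0.38824j  Y=0.05552 + 0.16404j  product 0.06525 - 0.01695j
  m=+4: Y*=-0.06894 - 0.15142j  Y=-0.31556 + 0.14670j  product 0.04397 + 0.03767j
  m=+5: Y*=-0.04006 - 0.03008j  Y=-0.00304 - 0.00502j  product -0.00003 + 0.00029j
  m=+6: Y*=-0.01086 - 0.00158j  Y=-0.30403 + 0.23244j  product 0.00367 - 0.00204j
  m=+7: Y*=-0.00160 + 0.00059j  Y=-0.29237 - 0.30668j  product 0.00065 + 0.00032j
  m=+8: Y*=-0.00011 + 0.00013j  Y=0.13737 - 0.16293j  product 0.00001 + 0.00004j
Accumulated sum 0.29306 + 0.00000j; after 4π/(2l+1) scaling, 0.21663 + 0.00000j ⇒ P_8 = 0.216627

Legendre polynomial (addition theorem), +0.216627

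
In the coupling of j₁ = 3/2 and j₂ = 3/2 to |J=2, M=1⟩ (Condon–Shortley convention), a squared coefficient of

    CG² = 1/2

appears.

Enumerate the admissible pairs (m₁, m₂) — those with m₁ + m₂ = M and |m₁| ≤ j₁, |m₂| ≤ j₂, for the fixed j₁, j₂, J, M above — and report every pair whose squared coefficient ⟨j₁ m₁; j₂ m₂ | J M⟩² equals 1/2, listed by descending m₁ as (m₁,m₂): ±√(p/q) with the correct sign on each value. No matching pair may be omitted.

(3/2,-1/2): +√(1/2); (-1/2,3/2): −√(1/2)

Admissible pairs with m₁+m₂ = M = 1: (-1/2,3/2), (1/2,1/2), (3/2,-1/2)
  (m₁,m₂)=(3/2,-1/2): CG² = 1/2, CG = +√(1/2)   ← matches the target
  (m₁,m₂)=(1/2,1/2): CG² = 0/1, CG = 0
  (m₁,m₂)=(-1/2,3/2): CG² = 1/2, CG = −√(1/2)   ← matches the target
Pairs with CG² = 1/2: (3/2,-1/2): +√(1/2); (-1/2,3/2): −√(1/2)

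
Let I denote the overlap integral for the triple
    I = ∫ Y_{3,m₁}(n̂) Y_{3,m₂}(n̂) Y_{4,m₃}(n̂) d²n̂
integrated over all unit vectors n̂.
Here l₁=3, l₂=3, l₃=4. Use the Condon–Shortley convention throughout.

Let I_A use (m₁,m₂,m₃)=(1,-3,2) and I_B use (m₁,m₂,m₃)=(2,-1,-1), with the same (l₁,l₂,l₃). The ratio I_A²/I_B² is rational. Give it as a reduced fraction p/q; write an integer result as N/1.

l's match ⇒ only the (l;m) 3-j factors differ between A and B.
A: triangle coeff Δ(3,3,4) = 1/34650; Σ_t [0,0]: t=0:+1/192 = 1/192; (3j)²=3/77 [(3 3 4; 1 -3 2)], sign=+1
B: triangle coeff Δ(3,3,4) = 1/34650; Σ_t [0,1]: t=0:+1/48 t=1:−1/144 = 1/72; (3j)²=16/693 [(3 3 4; 2 -1 -1)], sign=-1
I_A²/I_B² = (3/77)/(16/693) = 27/16

27/16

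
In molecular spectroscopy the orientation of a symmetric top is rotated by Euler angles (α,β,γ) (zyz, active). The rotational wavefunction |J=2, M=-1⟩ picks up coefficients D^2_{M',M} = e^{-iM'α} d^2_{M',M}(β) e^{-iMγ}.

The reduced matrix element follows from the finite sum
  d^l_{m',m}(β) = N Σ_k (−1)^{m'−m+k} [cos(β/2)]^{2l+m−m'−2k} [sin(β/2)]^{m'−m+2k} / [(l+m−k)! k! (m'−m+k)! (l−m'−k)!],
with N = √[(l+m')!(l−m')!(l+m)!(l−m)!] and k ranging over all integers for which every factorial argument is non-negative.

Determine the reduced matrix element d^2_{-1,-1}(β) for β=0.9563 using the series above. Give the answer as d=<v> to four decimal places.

d=0.1207

d^2_{-1,-1}(β=0.9563) via the finite sum:
With c≡cos(β/2)=0.887848 and s≡sin(β/2)=0.460137, N=[1·6·1·6]^{1/2}=6.000000
The bounds max(0,m−m')=0 and min(l+m,l−m')=1 give 2 terms
  k=0: (−1)^0·6.0000/(6)·0.8878^4·0.4601^0 = +0.621375
  k=1: (−1)^1·6.0000/(2)·0.8878^2·0.4601^2 = -0.500695
d^2_{-1,-1}(0.9563) = +0.621375 -0.500695 = +0.120680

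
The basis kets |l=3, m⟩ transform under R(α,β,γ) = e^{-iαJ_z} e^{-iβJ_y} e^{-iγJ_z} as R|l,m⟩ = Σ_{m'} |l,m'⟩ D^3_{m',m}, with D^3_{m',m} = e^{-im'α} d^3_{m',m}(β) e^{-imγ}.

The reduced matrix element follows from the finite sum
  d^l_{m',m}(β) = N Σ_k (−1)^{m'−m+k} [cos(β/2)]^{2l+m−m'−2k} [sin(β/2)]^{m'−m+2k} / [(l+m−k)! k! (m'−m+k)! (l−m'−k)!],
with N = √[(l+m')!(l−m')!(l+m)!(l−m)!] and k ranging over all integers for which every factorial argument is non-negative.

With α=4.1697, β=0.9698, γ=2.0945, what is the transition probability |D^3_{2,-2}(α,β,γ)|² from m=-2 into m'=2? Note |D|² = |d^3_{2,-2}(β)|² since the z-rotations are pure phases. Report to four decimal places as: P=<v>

P=0.0304

D^3_{2,-2}(4.1697,0.9698,2.0945) = e^{-i·2·4.1697}·d^3_{2,-2}(0.9698)·e^{-i·-2·2.0945}. Compute d first:
Half-angle: c=0.884722, s=0.466120. N=√(120·1·1·120)=120.000000
k∈{0,1} keeps every argument non-negative
  k=0: (−1)^4·120.0000/(24)·0.8847^2·0.4661^4 = +0.184745
  k=1: (−1)^5·120.0000/(120)·0.8847^0·0.4661^6 = -0.010256
d^3_{2,-2}(0.9698) = +0.184745 -0.010256 = +0.174489
|D^3_{2,-2}|² = |d^3_{2,-2}(β)|² = (+0.174489)² = 0.030447 (the z-rotation phases have unit modulus)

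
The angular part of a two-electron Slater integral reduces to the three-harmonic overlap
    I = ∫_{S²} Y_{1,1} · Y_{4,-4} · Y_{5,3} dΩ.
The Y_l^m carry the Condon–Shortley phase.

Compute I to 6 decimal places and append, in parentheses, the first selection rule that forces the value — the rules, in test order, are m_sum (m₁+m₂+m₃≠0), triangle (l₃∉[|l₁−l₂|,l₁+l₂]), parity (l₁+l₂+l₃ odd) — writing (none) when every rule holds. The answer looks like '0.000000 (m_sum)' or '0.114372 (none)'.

-0.049106 (none)

m-sum 0 ✓  L=10 even ✓  3≤5≤5 ✓
Π(2lᵢ+1) = 3×9×11 = 297
triangle coeff Δ(1,4,5) = 1/495
Σ_t [0,0]: t=0:+1/576 = 1/576
(3j)²=5/99 [(1 4 5; 0 0 0)], sign=-1
Σ_t [0,0]: t=0:+1/80640 = 1/80640
(3j)²=1/495 [(1 4 5; 1 -4 3)], sign=+1
⇒ 4πI² = 1/33
I = (-1)√(1/33/(4π)) = -0.04910640
No selection rule forces the value: the integral is nonzero (none).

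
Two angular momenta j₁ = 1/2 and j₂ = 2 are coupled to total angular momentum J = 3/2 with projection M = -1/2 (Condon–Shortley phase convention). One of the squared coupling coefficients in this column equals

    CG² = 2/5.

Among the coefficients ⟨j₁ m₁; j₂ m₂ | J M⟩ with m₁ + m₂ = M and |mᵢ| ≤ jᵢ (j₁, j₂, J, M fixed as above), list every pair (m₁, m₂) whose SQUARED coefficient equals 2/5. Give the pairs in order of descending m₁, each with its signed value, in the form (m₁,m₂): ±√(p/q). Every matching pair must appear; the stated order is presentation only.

(-1/2,0): −√(2/5)

Admissible pairs with m₁+m₂ = M = -1/2: (-1/2,0), (1/2,-1)
  (m₁,m₂)=(1/2,-1): CG² = 3/5, CG = +√(3/5)
  (m₁,m₂)=(-1/2,0): CG² = 2/5, CG = −√(2/5)   ← matches the target
Pairs with CG² = 2/5: (-1/2,0): −√(2/5)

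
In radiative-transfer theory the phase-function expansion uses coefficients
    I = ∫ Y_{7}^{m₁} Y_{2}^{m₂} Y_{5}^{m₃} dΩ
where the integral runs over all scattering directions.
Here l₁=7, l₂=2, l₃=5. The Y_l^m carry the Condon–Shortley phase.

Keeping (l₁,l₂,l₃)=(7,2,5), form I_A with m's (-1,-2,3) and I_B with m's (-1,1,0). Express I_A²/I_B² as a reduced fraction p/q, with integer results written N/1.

5/112

l's match ⇒ only the (l;m) 3-j factors differ between A and B.
A: triangle coeff Δ(7,2,5) = 1/15015; Σ_t [0,0]: t=0:+1/1935360 = 1/1935360; (3j)²=1/1001 [(7 2 5; -1 -2 3)], sign=+1
B: triangle coeff Δ(7,2,5) = 1/15015; Σ_t [3,3]: t=3:−1/86400 = -1/86400; (3j)²=16/715 [(7 2 5; -1 1 0)], sign=+1
I_A²/I_B² = (1/1001)/(16/715) = 5/112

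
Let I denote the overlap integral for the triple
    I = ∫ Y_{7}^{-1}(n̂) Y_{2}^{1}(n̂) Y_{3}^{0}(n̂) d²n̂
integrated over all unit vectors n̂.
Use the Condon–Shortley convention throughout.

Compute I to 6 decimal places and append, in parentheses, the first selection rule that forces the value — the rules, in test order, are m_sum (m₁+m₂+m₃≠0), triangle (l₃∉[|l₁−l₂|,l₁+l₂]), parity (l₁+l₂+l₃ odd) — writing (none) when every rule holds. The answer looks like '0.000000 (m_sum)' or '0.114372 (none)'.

0.000000 (triangle)

triangle: need 5≤l₃≤9, have 3; I=0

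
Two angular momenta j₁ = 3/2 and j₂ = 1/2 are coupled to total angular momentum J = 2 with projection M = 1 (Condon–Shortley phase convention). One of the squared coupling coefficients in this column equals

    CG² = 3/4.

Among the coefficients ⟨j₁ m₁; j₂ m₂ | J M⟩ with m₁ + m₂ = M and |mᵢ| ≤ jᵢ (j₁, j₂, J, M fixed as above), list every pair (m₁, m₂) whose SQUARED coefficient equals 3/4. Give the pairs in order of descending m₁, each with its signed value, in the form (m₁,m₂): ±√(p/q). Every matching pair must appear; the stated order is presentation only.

Admissible pairs with m₁+m₂ = M = 1: (1/2,1/2), (3/2,-1/2)
  (m₁,m₂)=(3/2,-1/2): CG² = 1/4, CG = +√(1/4)
  (m₁,m₂)=(1/2,1/2): CG² = 3/4, CG = +√(3/4)   ← matches the target
Pairs with CG² = 3/4: (1/2,1/2): +√(3/4)

(1/2,1/2): +√(3/4)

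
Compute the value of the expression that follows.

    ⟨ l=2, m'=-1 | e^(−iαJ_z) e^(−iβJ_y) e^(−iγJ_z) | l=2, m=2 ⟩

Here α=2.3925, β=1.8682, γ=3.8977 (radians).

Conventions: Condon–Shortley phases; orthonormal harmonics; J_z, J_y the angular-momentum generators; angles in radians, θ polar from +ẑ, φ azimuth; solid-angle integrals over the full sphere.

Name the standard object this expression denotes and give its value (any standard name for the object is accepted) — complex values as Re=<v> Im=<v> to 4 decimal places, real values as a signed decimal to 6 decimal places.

This is a Wigner D-matrix element — the rotation-matrix element ⟨l m'| R(α,β,γ) |l m⟩ in the angular-momentum basis.
D^2_{-1,2}(2.3925,1.8682,3.8977) = e^{-i·-1·2.3925}·d^2_{-1,2}(1.8682)·e^{-i·2·3.8977}. Compute d first:
With c≡cos(β/2)=0.594542 and s≡sin(β/2)=0.804064, N=[1·6·24·1]^{1/2}=12.000000
The bounds max(0,m−m')=3 and min(l+m,l−m')=3 give 1 term
  k=3: (−1)^0·12.0000/(6)·0.5945^1·0.8041^3 = +0.618138
d^2_{-1,2}(1.8682) = +0.618138
Attach z-rotation phases: D = e^{-i(-1)(2.3925)}·(+0.618138)·e^{-i(2)(3.8977)} = +0.393711+0.476535i

Wigner D-matrix element, Re=0.3937 Im=0.4765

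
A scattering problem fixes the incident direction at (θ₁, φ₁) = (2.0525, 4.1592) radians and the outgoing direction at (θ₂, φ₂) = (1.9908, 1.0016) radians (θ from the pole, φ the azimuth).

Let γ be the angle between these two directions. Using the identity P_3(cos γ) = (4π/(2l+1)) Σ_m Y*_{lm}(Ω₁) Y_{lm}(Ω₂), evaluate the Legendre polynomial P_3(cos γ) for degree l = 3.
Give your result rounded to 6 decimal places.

Addition theorem: P_3(cos γ) = (4π/7) Σ_m Y*_{lm}(Ω₁) Y_{lm}(Ω₂), m = −3…3:
  term(m=-3) = -0.092125-0.004427i   from Y*(Ω₁)=+0.289242-0.025744i, Y(Ω₂)=-0.314652-0.043313i
  term(m=-2) = +0.129129+0.004135i   from Y*(Ω₁)=+0.166553-0.332464i, Y(Ω₂)=+0.145596+0.315461i
  term(m=-1) = +0.001043+0.000017i   from Y*(Ω₁)=-0.011013-0.017835i, Y(Ω₂)=-0.026821+0.041919i
  term(m=+0) = +0.109930+0.000000i   from Y*(Ω₁)=+0.333124-0.000000i, Y(Ω₂)=+0.329998+0.000000i
  term(m=+1) = +0.001043-0.000017i   from Y*(Ω₁)=+0.011013-0.017835i, Y(Ω₂)=+0.026821+0.041919i
  term(m=+2) = +0.129129-0.004135i   from Y*(Ω₁)=+0.166553+0.332464i, Y(Ω₂)=+0.145596-0.315461i
  term(m=+3) = -0.092125+0.004427i   from Y*(Ω₁)=-0.289242-0.025744i, Y(Ω₂)=+0.314652-0.043313i
Total Σ_m = +0.186023+0.000000i. Multiply by 1.795196: +0.333948+0.000000i. P_3(cos γ) = 0.333948

0.333948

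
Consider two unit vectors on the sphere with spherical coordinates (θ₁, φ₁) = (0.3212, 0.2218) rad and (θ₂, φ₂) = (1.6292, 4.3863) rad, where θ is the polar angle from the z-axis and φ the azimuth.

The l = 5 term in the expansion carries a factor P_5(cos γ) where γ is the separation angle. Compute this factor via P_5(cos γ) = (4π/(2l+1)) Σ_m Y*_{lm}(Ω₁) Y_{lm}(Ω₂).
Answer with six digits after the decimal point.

Expand P_5 via completeness: Σ_{m} conj(Y_{5,m}) at Ω₁ times Y_{5,m} at Ω₂ —
  m=-5: Y*=(0.000649, 0.001303)  Y=(-0.459371, -0.027433)  product (-0.000262, -0.000616)
  m=-4: Y*=(0.008738, 0.010726)  Y=(-0.022404, -0.082086)  product (0.000685, -0.000958)
  m=-3: Y*=(0.060825, 0.047735)  Y=(-0.276751, 0.186316)  product (-0.025727, -0.001878)
  m=-2: Y*=(0.246245, 0.117012)  Y=(-0.077553, -0.059223)  product (-0.012167, -0.023658)
  m=-1: Y*=(0.534405, 0.120514)  Y=(-0.097564, 0.288513)  product (-0.086908, 0.142425)
  m=+0: Y*=(0.337827, -0.000000)  Y=(-0.100774, 0.000000)  product (-0.034044, 0.000000)
  m=+1: Y*=(-0.534405, 0.120514)  Y=(0.097564, 0.288513)  product (-0.086908, -0.142425)
  m=+2: Y*=(0.246245, -0.117012)  Y=(-0.077553, 0.059223)  product (-0.012167, 0.023658)
  m=+3: Y*=(-0.060825, 0.047735)  Y=(0.276751, 0.186316)  product (-0.025727, 0.001878)
  m=+4: Y*=(0.008738, -0.010726)  Y=(-0.022404, 0.082086)  product (0.000685, 0.000958)
  m=+5: Y*=(-0.000649, 0.001303)  Y=(0.459371, -0.027433)  product (-0.000262, 0.000616)
Σ over m = (-0.282804, 0.000000); ×(4π/11) → (-0.323075, 0.000000). Real part: -0.323075

-0.323075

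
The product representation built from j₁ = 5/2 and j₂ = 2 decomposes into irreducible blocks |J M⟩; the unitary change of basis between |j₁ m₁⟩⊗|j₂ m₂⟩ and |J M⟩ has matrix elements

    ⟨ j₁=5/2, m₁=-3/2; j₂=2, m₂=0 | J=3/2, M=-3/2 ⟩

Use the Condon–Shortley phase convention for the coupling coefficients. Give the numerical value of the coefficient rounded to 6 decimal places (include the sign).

+0.585540

√[4·3!2!1!/7! · 1!4!2!2!0!3!] = √(192/35)
  +(−1)^2/∏(2,1,2,0,0,1)! = 1/4  (running 1/4)
⟨..|..⟩ = √(192/35)·(1/4) = +0.585540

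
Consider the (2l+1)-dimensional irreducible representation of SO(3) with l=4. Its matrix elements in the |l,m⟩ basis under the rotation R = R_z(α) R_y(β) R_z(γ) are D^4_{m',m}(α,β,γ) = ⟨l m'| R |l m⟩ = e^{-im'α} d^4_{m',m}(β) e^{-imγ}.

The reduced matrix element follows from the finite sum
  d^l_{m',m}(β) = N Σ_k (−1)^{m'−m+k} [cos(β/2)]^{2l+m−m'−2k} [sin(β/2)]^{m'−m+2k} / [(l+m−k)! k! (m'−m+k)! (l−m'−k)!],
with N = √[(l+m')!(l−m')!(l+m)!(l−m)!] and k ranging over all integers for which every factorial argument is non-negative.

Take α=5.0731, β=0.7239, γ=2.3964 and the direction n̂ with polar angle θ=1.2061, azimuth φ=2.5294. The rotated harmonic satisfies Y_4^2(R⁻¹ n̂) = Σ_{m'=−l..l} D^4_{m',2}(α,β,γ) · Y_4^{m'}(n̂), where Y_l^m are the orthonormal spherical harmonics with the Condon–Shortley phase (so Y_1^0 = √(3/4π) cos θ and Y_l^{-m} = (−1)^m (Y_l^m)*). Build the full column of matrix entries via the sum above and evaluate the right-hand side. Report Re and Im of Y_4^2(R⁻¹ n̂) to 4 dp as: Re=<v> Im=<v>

Re=0.1604 Im=-0.0886

Need the full column D^4_{m',2} for m'=−4..4 at α=5.0731, β=0.7239, γ=2.3964.
cos(β/2)=0.935208, sin(β/2)=0.354099
d^4_{-4,2}: single k=6 term ⇒ +0.009123;  D = -0.008926+0.001887i
d^4_{-3,2}: k∈[5..6] ⇒ +0.051113 -0.002443 = +0.048670;  D = -0.026226-0.041000i
d^4_{-2,2}: k∈[4..6] ⇒ +0.180394 -0.020689 +0.000247 = +0.159952;  D = +0.095652-0.128200i
d^4_{-1,2}: k∈[3..5] ⇒ +0.449189 -0.096594 +0.002770 = +0.355364;  D = +0.341495+0.098309i
d^4_{0,2}: k∈[2..4] ⇒ +0.795828 -0.304242 +0.016356 = +0.507942;  D = +0.040800+0.506300i
d^4_{1,2}: k∈[1..3] ⇒ +0.939979 -0.673783 +0.064396 = +0.330592;  D = -0.298946+0.141148i
d^4_{2,2}: k∈[0..2] ⇒ +0.585149 -1.006652 +0.180394 = -0.241109;  D = +0.173269+0.167665i
d^4_{3,2}: k∈[0..1] ⇒ -0.828984 +0.356532 = -0.472451;  D = -0.187566+0.433623i
d^4_{4,2}: single k=0 term ⇒ +0.443892;  D = +0.443390+0.021095i
Y_4^{m'}(θ=1.2061,φ=2.5294) and Σ D·Y over m':
  (-0.0089+0.0019i)·(-0.2594+0.2153i)  (-0.0262-0.0410i)·(+0.0956-0.3512i)  (+0.0957-0.1282i)·(-0.0109-0.0301i)  (+0.3415+0.0983i)·(+0.2721+0.1911i)  (+0.0408+0.5063i)·(-0.0264+0.0000i)  (-0.2989+0.1411i)·(-0.2721+0.1911i)  (+0.1733+0.1677i)·(-0.0109+0.0301i)  (-0.1876+0.4336i)·(-0.0956-0.3512i)  (+0.4434+0.0211i)·(-0.2594-0.2153i)
Y_4^2(R⁻¹ n̂) = +0.160406-0.088647i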